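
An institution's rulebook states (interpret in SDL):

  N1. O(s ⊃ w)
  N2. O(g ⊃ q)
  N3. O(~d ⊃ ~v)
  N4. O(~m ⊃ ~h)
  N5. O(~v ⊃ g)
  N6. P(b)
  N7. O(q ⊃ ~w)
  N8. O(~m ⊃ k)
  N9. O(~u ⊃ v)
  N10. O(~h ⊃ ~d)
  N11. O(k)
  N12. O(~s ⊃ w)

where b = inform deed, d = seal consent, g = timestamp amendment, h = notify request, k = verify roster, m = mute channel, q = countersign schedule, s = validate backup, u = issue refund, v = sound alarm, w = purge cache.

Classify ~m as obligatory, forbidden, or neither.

Premises 1 and 12 are O(s ⊃ w) and O(~s ⊃ w); every ideal world satisfies s or ~s, so in either case w holds — hence O(w).
Premise 7, O(q ⊃ ~w), contraposes to O(w ⊃ ~q); with O(w) we get O(~q).
The contrapositive of premise 2 (O(g ⊃ q)) is O(~q ⊃ ~g), and O(~q) is already established, so O(~g).
Premise 5, O(~v ⊃ g), contraposes to O(~g ⊃ v); with O(~g) we get O(v).
Premise 3 is O(~d ⊃ ~v); contrapositively O(v ⊃ d). Since O(v) holds, K gives O(d).
The contrapositive of premise 10 (O(~h ⊃ ~d)) is O(d ⊃ h), and O(d) is already established, so O(h).
Premise 4 is O(~m ⊃ ~h); contrapositively O(h ⊃ m). Since O(h) holds, K gives O(m).
Premises 6, 8, 9, 11 do not contribute to this derivation.
Thus O(m), which is F(~m): ~m is forbidden.

Forbidden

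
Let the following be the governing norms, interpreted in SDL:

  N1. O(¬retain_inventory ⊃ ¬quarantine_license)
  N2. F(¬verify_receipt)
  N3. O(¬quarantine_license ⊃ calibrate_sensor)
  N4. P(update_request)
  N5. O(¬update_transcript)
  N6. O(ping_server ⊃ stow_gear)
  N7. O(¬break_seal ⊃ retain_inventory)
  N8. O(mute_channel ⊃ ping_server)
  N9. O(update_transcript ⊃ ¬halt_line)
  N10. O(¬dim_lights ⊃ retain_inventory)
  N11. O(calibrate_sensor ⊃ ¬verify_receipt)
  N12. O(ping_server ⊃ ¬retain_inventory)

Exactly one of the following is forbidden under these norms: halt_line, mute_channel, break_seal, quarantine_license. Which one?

F(¬verify_receipt) at premise 2 means O(verify_receipt).
Premise 11 is O(calibrate_sensor ⊃ ¬verify_receipt); contrapositively O(verify_receipt ⊃ ¬calibrate_sensor). Since O(verify_receipt) holds, K gives O(¬calibrate_sensor).
Premise 3 is O(¬quarantine_license ⊃ calibrate_sensor); contrapositively O(¬calibrate_sensor ⊃ quarantine_license). Since O(¬calibrate_sensor) holds, K gives O(quarantine_license).
Premise 1, O(¬retain_inventory ⊃ ¬quarantine_license), contraposes to O(quarantine_license ⊃ retain_inventory); with O(quarantine_license) we get O(retain_inventory).
The contrapositive of premise 12 (O(ping_server ⊃ ¬retain_inventory)) is O(retain_inventory ⊃ ¬ping_server), and O(retain_inventory) is already established, so O(¬ping_server).
Premise 8 is O(mute_channel ⊃ ping_server); contrapositively O(¬ping_server ⊃ ¬mute_channel). Since O(¬ping_server) holds, K gives O(¬mute_channel).
So O(¬mute_channel) holds, i.e. mute_channel is forbidden. None of the other listed options is forbidden under the premises.

mute_channel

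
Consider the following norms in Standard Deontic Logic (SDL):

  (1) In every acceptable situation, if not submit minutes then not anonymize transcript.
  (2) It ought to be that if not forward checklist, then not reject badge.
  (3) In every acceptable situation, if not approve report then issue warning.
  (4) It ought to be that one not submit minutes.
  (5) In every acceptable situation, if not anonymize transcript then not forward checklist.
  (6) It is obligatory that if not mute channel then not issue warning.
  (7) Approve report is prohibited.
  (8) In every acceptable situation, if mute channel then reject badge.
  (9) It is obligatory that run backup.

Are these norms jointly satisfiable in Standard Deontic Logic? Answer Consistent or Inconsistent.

Premise 7 is F(approve_report), i.e. O(¬approve_report).
With premise 3, O(¬approve_report → issue_warning), the K-axiom yields O(issue_warning).
The contrapositive of premise 6 (O(¬mute_channel → ¬issue_warning)) is O(issue_warning → mute_channel), and O(issue_warning) is already established, so O(mute_channel).
Applying K to premise 8 (O(mute_channel → reject_badge)) and O(mute_channel) yields O(reject_badge).
The contrapositive of premise 2 (O(¬forward_checklist → ¬reject_badge)) is O(reject_badge → forward_checklist), and O(reject_badge) is already established, so O(forward_checklist).
Premise 5 is O(¬anonymize_transcript → ¬forward_checklist); contrapositively O(forward_checklist → anonymize_transcript). Since O(forward_checklist) holds, K gives O(anonymize_transcript).
Premise 1 is O(¬submit_minutes → ¬anonymize_transcript); contrapositively O(anonymize_transcript → submit_minutes). Since O(anonymize_transcript) holds, K gives O(submit_minutes).
But premise 4 directly asserts O(¬submit_minutes).
We now have both O(submit_minutes) and O(¬submit_minutes) — submit_minutes is simultaneously obligatory and forbidden, violating the D-axiom.

Inconsistent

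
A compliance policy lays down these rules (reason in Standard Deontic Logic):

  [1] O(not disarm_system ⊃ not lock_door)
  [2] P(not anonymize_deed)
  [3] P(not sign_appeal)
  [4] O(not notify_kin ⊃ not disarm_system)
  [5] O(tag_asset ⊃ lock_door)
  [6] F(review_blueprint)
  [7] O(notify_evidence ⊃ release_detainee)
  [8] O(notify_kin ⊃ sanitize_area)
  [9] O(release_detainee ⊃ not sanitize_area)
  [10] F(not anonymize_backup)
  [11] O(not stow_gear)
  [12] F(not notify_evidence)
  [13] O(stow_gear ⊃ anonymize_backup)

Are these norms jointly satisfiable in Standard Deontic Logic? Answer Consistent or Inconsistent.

Premise 13 is O(stow_gear ⊃ anonymize_backup); even if O(anonymize_backup) held, inferring O(stow_gear) would be affirming the consequent — invalid.
So O(stow_gear) is not derivable, and the apparent clash with O(not stow_gear) does not arise.
A world satisfying every obligation exists (e.g. anonymize_backup=true, anonymize_deed=false, disarm_system=false, lock_door=false, notify_evidence=true, notify_kin=false, release_detainee=true, review_blueprint=false, sanitize_area=false, sign_appeal=false, stow_gear=false, tag_asset=false); no atom is both obligatory and forbidden, so the set is consistent.

Consistent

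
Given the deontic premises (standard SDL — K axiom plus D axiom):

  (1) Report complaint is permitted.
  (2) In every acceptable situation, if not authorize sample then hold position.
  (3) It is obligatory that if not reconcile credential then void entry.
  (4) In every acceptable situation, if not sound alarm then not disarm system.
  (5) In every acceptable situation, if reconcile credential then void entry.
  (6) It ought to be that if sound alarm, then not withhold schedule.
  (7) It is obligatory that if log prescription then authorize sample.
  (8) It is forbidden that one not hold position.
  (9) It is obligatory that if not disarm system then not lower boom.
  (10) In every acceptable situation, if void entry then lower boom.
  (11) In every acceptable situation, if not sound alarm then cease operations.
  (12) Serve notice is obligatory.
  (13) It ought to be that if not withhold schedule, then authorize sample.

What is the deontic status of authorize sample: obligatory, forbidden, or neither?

Premises 5 and 3 are O(reconcile_credential → void_entry) and O(¬reconcile_credential → void_entry); every ideal world satisfies reconcile_credential or ¬reconcile_credential, so in either case void_entry holds — hence O(void_entry).
With premise 10, O(void_entry → lower_boom), the K-axiom yields O(lower_boom).
Premise 9 is O(¬disarm_system → ¬lower_boom); contrapositively O(lower_boom → disarm_system). Since O(lower_boom) holds, K gives O(disarm_system).
Premise 4 is O(¬sound_alarm → ¬disarm_system); contrapositively O(disarm_system → sound_alarm). Since O(disarm_system) holds, K gives O(sound_alarm).
Premise 6 is O(sound_alarm → ¬withhold_schedule); since O(sound_alarm), deontic closure gives O(¬withhold_schedule).
From O(¬withhold_schedule) and premise 13, O(¬withhold_schedule → authorize_sample), we obtain O(authorize_sample).
Premises 1, 2, 7, 8, 11, 12 do not contribute to this derivation.
Hence authorize_sample is obligatory.

Obligatory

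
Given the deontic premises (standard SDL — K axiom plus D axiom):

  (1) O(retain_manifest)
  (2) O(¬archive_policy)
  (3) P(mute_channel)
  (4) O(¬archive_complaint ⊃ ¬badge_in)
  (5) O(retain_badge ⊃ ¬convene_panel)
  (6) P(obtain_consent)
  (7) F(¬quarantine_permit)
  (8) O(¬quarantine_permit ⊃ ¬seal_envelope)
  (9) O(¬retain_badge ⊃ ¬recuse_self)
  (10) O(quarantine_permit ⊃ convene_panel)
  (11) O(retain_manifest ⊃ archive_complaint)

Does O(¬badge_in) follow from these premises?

Premise 4 is O(¬archive_complaint ⊃ ¬badge_in), but O(¬archive_complaint) is not derivable from the premises, so it does not yield O(¬badge_in).
No other premise forces O(¬badge_in). An ideal world satisfying every premise can still have ¬badge_in false, so O(¬badge_in) is not derivable.

No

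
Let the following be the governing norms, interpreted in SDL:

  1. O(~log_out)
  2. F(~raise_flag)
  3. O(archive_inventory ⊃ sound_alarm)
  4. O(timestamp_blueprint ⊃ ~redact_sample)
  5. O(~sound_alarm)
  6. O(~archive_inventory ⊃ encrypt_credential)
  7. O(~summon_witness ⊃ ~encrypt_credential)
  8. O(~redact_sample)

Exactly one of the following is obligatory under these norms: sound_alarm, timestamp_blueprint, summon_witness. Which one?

summon_witness

Premise 5 gives O(~sound_alarm).
The contrapositive of premise 3 (O(archive_inventory ⊃ sound_alarm)) is O(~sound_alarm ⊃ ~archive_inventory), and O(~sound_alarm) is already established, so O(~archive_inventory).
Applying K to premise 6 (O(~archive_inventory ⊃ encrypt_credential)) and O(~archive_inventory) yields O(encrypt_credential).
Premise 7 is O(~summon_witness ⊃ ~encrypt_credential); contrapositively O(encrypt_credential ⊃ summon_witness). Since O(encrypt_credential) holds, K gives O(summon_witness).
So O(summon_witness) holds — summon_witness is obligatory. None of the other listed options is made obligatory by any chain of premises.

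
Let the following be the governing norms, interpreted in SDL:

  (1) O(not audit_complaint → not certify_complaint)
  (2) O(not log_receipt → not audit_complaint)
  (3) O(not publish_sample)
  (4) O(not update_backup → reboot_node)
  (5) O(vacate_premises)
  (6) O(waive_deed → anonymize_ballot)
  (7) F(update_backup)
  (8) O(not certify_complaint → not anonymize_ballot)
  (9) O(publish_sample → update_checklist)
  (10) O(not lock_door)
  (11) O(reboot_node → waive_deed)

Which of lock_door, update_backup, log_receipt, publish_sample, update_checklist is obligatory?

log_receipt

Premise 7 is F(update_backup), i.e. O(not update_backup).
Premise 4 is O(not update_backup → reboot_node); since O(not update_backup), deontic closure gives O(reboot_node).
Premise 11 is O(reboot_node → waive_deed); since O(reboot_node), deontic closure gives O(waive_deed).
With premise 6, O(waive_deed → anonymize_ballot), the K-axiom yields O(anonymize_ballot).
The contrapositive of premise 8 (O(not certify_complaint → not anonymize_ballot)) is O(anonymize_ballot → certify_complaint), and O(anonymize_ballot) is already established, so O(certify_complaint).
Premise 1 is O(not audit_complaint → not certify_complaint); contrapositively O(certify_complaint → audit_complaint). Since O(certify_complaint) holds, K gives O(audit_complaint).
Premise 2, O(not log_receipt → not audit_complaint), contraposes to O(audit_complaint → log_receipt); with O(audit_complaint) we get O(log_receipt).
So O(log_receipt) holds — log_receipt is obligatory. None of the other listed options is made obligatory by any chain of premises.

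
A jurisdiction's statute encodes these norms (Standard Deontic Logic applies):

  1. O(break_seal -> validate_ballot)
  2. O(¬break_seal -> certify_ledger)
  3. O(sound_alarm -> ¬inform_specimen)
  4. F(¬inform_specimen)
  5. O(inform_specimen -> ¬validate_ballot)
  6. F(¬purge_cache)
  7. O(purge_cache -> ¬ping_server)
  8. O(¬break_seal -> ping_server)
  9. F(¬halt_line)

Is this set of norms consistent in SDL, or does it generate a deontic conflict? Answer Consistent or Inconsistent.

Inconsistent

Premise 6, F(¬purge_cache), is equivalent to O(purge_cache).
From O(purge_cache) and premise 7, O(purge_cache -> ¬ping_server), we obtain O(¬ping_server).
Premise 8 is O(¬break_seal -> ping_server); contrapositively O(¬ping_server -> break_seal). Since O(¬ping_server) holds, K gives O(break_seal).
From O(break_seal) and premise 1, O(break_seal -> validate_ballot), we obtain O(validate_ballot).
Premise 5, O(inform_specimen -> ¬validate_ballot), contraposes to O(validate_ballot -> ¬inform_specimen); with O(validate_ballot) we get O(¬inform_specimen).
But premise 4, F(¬inform_specimen), means O(inform_specimen).
We now have both O(¬inform_specimen) and O(inform_specimen) — inform_specimen is simultaneously obligatory and forbidden, violating the D-axiom.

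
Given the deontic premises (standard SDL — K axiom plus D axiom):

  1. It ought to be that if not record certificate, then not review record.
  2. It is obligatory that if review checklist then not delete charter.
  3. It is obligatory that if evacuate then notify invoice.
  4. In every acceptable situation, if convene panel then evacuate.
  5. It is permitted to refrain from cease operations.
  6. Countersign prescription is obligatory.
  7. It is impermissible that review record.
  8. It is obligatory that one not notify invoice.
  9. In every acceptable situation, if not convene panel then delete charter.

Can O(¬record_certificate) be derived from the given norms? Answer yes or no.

Premise 1 is O(¬record_certificate → ¬review_record); even if O(¬review_record) held, inferring O(¬record_certificate) would be affirming the consequent — invalid.
No other premise forces O(¬record_certificate). An ideal world satisfying every premise can still have ¬record_certificate false, so O(¬record_certificate) is not derivable.

No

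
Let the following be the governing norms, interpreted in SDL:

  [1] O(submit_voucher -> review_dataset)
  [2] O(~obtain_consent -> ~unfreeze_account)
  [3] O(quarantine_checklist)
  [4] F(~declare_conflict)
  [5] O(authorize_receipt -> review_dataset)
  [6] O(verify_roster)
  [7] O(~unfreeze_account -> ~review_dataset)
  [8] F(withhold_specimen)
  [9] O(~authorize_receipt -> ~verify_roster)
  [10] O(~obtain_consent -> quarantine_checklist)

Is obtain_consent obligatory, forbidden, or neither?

Premise 6 states O(verify_roster) outright.
Premise 9, O(~authorize_receipt -> ~verify_roster), contraposes to O(verify_roster -> authorize_receipt); with O(verify_roster) we get O(authorize_receipt).
Premise 5 is O(authorize_receipt -> review_dataset); since O(authorize_receipt), deontic closure gives O(review_dataset).
Premise 7, O(~unfreeze_account -> ~review_dataset), contraposes to O(review_dataset -> unfreeze_account); with O(review_dataset) we get O(unfreeze_account).
Premise 2, O(~obtain_consent -> ~unfreeze_account), contraposes to O(unfreeze_account -> obtain_consent); with O(unfreeze_account) we get O(obtain_consent).
Premises 1, 3, 4, 8, 10 do not contribute to this derivation.
Hence obtain_consent is obligatory.

Obligatory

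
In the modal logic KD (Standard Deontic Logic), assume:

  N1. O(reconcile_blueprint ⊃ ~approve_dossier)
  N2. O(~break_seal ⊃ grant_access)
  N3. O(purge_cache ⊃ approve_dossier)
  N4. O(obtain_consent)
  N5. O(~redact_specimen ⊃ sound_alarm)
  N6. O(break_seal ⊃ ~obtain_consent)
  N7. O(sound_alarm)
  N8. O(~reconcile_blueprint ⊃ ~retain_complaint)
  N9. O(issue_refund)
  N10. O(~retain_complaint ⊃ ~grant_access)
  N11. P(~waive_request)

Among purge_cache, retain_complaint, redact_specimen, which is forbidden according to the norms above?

purge_cache

From premise 4 we have O(obtain_consent).
Premise 6 is O(break_seal ⊃ ~obtain_consent); contrapositively O(obtain_consent ⊃ ~break_seal). Since O(obtain_consent) holds, K gives O(~break_seal).
From O(~break_seal) and premise 2, O(~break_seal ⊃ grant_access), we obtain O(grant_access).
The contrapositive of premise 10 (O(~retain_complaint ⊃ ~grant_access)) is O(grant_access ⊃ retain_complaint), and O(grant_access) is already established, so O(retain_complaint).
Premise 8 is O(~reconcile_blueprint ⊃ ~retain_complaint); contrapositively O(retain_complaint ⊃ reconcile_blueprint). Since O(retain_complaint) holds, K gives O(reconcile_blueprint).
Applying K to premise 1 (O(reconcile_blueprint ⊃ ~approve_dossier)) and O(reconcile_blueprint) yields O(~approve_dossier).
The contrapositive of premise 3 (O(purge_cache ⊃ approve_dossier)) is O(~approve_dossier ⊃ ~purge_cache), and O(~approve_dossier) is already established, so O(~purge_cache).
So O(~purge_cache) holds, i.e. purge_cache is forbidden. None of the other listed options is forbidden under the premises.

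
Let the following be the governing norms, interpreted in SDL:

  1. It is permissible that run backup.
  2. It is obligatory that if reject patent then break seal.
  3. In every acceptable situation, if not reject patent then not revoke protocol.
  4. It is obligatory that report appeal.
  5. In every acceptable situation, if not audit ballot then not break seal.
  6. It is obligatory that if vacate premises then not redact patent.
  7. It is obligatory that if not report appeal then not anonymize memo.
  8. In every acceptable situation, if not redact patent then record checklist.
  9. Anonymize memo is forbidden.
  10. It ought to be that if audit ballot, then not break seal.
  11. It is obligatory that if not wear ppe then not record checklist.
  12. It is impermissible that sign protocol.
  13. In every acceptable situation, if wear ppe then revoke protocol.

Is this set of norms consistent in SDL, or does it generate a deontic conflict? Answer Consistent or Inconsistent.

Premise 7 is O(¬report_appeal → ¬anonymize_memo); even if O(¬anonymize_memo) held, inferring O(¬report_appeal) would be affirming the consequent — invalid.
So O(¬report_appeal) is not derivable, and the apparent clash with O(report_appeal) does not arise.
A world satisfying every obligation exists (e.g. anonymize_memo=false, audit_ballot=false, break_seal=false, record_checklist=false, redact_patent=true, reject_patent=false, report_appeal=true, revoke_protocol=false, run_backup=false, sign_protocol=false, vacate_premises=false, wear_ppe=false); no atom is both obligatory and forbidden, so the set is consistent.

Consistent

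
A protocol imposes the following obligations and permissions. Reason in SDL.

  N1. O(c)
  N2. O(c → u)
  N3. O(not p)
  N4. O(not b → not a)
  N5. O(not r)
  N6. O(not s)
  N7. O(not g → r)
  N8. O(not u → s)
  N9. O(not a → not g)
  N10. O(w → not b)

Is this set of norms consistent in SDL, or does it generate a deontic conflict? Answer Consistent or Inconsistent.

Premise 8 is O(not u → s), but O(not u) is not derivable from the premises, so it does not yield O(s).
So O(s) is not derivable, and the apparent clash with O(not s) does not arise.
A world satisfying every obligation exists (e.g. a=true, b=true, c=true, g=true, p=false, r=false, s=false, u=true, w=false); no atom is both obligatory and forbidden, so the set is consistent.

Consistent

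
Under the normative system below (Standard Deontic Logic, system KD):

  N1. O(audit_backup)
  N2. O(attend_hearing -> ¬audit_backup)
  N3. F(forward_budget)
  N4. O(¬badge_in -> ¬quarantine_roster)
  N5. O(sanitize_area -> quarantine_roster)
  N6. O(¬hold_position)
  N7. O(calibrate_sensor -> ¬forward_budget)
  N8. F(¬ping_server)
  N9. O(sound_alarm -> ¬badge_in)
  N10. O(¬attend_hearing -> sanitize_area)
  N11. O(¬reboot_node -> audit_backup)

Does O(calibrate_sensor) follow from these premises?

Premise 7 is O(calibrate_sensor -> ¬forward_budget); even if O(¬forward_budget) held, inferring O(calibrate_sensor) would be affirming the consequent — invalid.
No other premise forces O(calibrate_sensor). An ideal world satisfying every premise can still have calibrate_sensor false, so O(calibrate_sensor) is not derivable.

No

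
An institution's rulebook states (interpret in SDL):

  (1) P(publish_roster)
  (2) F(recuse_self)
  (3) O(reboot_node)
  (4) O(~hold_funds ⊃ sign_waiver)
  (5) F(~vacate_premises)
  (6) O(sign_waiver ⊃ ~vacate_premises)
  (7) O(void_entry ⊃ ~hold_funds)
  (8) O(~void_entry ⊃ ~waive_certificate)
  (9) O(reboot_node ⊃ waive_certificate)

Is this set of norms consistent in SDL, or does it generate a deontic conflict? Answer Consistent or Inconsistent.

Premise 3 gives O(reboot_node).
From O(reboot_node) and premise 9, O(reboot_node ⊃ waive_certificate), we obtain O(waive_certificate).
Premise 8, O(~void_entry ⊃ ~waive_certificate), contraposes to O(waive_certificate ⊃ void_entry); with O(waive_certificate) we get O(void_entry).
With premise 7, O(void_entry ⊃ ~hold_funds), the K-axiom yields O(~hold_funds).
With premise 4, O(~hold_funds ⊃ sign_waiver), the K-axiom yields O(sign_waiver).
Applying K to premise 6 (O(sign_waiver ⊃ ~vacate_premises)) and O(sign_waiver) yields O(~vacate_premises).
But premise 5, F(~vacate_premises), means O(vacate_premises).
We now have both O(~vacate_premises) and O(vacate_premises) — vacate_premises is simultaneously obligatory and forbidden, violating the D-axiom.

Inconsistent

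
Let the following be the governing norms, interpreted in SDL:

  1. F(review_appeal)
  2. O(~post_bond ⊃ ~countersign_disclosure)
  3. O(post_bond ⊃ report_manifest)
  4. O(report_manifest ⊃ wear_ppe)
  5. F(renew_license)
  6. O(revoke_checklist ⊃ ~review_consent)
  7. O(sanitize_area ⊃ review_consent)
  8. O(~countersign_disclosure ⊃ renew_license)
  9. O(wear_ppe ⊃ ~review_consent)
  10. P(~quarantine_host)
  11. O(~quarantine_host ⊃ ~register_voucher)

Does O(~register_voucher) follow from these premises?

No

Premise 11 is O(~quarantine_host ⊃ ~register_voucher), but O(~quarantine_host) is not derivable from the premises (the permission P(~quarantine_host) asserts only ~O(quarantine_host), not O(~quarantine_host)), so it does not yield O(~register_voucher).
No other premise forces O(~register_voucher). An ideal world satisfying every premise can still have ~register_voucher false, so O(~register_voucher) is not derivable.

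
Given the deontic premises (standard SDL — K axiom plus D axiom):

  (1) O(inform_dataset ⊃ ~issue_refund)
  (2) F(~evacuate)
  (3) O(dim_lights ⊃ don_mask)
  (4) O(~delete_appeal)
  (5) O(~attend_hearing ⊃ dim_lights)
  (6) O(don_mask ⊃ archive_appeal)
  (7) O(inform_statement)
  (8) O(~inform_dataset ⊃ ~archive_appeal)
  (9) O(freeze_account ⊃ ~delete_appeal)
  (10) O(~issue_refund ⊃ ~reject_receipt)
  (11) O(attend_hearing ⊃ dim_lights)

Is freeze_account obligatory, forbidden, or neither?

Neither

Premise 9 is O(freeze_account ⊃ ~delete_appeal); even if O(~delete_appeal) held, inferring O(freeze_account) would be affirming the consequent — invalid.
No premise or chain of K-axiom applications forces O(freeze_account), and none forces O(~freeze_account). So freeze_account is neither obligatory nor forbidden under these norms.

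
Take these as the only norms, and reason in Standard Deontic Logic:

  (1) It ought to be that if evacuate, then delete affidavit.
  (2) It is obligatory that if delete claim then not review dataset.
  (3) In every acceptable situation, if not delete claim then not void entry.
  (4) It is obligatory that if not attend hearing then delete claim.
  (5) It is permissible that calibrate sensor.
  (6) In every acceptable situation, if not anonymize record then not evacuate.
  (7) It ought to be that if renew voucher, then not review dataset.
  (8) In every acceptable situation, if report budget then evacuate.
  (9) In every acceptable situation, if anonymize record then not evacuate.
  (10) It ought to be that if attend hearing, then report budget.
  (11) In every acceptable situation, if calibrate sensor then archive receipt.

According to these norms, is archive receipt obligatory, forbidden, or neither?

Premise 11 is O(calibrate_sensor → archive_receipt), but O(calibrate_sensor) is not derivable from the premises (the permission P(calibrate_sensor) asserts only ¬O(¬calibrate_sensor), not O(calibrate_sensor)), so it does not yield O(archive_receipt).
No premise or chain of K-axiom applications forces O(archive_receipt), and none forces O(¬archive_receipt). So archive_receipt is neither obligatory nor forbidden under these norms.

Neither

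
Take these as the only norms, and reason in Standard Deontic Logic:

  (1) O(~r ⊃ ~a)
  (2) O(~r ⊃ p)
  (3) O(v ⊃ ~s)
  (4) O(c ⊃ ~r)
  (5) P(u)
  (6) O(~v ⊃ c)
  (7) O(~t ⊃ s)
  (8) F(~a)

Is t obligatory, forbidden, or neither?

F(~a) at premise 8 means O(a).
Premise 1 is O(~r ⊃ ~a); contrapositively O(a ⊃ r). Since O(a) holds, K gives O(r).
Premise 4 is O(c ⊃ ~r); contrapositively O(r ⊃ ~c). Since O(r) holds, K gives O(~c).
Premise 6, O(~v ⊃ c), contraposes to O(~c ⊃ v); with O(~c) we get O(v).
Premise 3 is O(v ⊃ ~s); since O(v), deontic closure gives O(~s).
Premise 7, O(~t ⊃ s), contraposes to O(~s ⊃ t); with O(~s) we get O(t).
Premises 2, 5 do not contribute to this derivation.
Hence t is obligatory.

Obligatory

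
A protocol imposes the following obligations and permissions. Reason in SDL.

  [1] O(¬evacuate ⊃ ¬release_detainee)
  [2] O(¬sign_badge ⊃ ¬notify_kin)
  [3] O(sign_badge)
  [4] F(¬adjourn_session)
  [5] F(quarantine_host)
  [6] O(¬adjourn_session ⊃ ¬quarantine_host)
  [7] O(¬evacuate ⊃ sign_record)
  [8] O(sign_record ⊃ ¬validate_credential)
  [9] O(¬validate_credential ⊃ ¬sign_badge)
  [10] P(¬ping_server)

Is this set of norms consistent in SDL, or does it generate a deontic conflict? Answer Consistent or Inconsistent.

Premise 6 is O(¬adjourn_session ⊃ ¬quarantine_host); even if O(¬quarantine_host) held, inferring O(¬adjourn_session) would be affirming the consequent — invalid.
So O(¬adjourn_session) is not derivable, and the apparent clash with O(adjourn_session) does not arise.
A world satisfying every obligation exists (e.g. adjourn_session=true, evacuate=true, notify_kin=false, ping_server=false, quarantine_host=false, release_detainee=false, sign_badge=true, sign_record=false, validate_credential=true); no atom is both obligatory and forbidden, so the set is consistent.

Consistent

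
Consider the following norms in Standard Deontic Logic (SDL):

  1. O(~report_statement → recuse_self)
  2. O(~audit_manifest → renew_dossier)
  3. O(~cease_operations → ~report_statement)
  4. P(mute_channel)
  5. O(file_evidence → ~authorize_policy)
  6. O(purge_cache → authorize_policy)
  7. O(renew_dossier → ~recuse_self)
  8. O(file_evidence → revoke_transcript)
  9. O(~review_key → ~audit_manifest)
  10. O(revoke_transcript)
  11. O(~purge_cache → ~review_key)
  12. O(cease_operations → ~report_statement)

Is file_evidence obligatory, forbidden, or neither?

Premises 3 and 12 are O(~cease_operations → ~report_statement) and O(cease_operations → ~report_statement); every ideal world satisfies ~cease_operations or cease_operations, so in either case ~report_statement holds — hence O(~report_statement).
With premise 1, O(~report_statement → recuse_self), the K-axiom yields O(recuse_self).
Premise 7 is O(renew_dossier → ~recuse_self); contrapositively O(recuse_self → ~renew_dossier). Since O(recuse_self) holds, K gives O(~renew_dossier).
The contrapositive of premise 2 (O(~audit_manifest → renew_dossier)) is O(~renew_dossier → audit_manifest), and O(~renew_dossier) is already established, so O(audit_manifest).
Premise 9, O(~review_key → ~audit_manifest), contraposes to O(audit_manifest → review_key); with O(audit_manifest) we get O(review_key).
The contrapositive of premise 11 (O(~purge_cache → ~review_key)) is O(review_key → purge_cache), and O(review_key) is already established, so O(purge_cache).
Premise 6 is O(purge_cache → authorize_policy); since O(purge_cache), deontic closure gives O(authorize_policy).
Premise 5 is O(file_evidence → ~authorize_policy); contrapositively O(authorize_policy → ~file_evidence). Since O(authorize_policy) holds, K gives O(~file_evidence).
Premises 4, 8, 10 do not contribute to this derivation.
Thus O(~file_evidence), which is F(file_evidence): file_evidence is forbidden.

Forbidden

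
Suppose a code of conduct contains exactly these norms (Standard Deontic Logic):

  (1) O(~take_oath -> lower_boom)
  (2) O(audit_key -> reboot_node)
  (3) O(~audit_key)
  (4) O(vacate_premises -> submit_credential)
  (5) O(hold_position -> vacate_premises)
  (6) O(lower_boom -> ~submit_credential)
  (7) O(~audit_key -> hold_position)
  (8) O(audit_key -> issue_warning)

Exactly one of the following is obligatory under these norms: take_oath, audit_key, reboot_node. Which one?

take_oath

Premise 3 gives O(~audit_key).
Premise 7 is O(~audit_key -> hold_position); since O(~audit_key), deontic closure gives O(hold_position).
From O(hold_position) and premise 5, O(hold_position -> vacate_premises), we obtain O(vacate_premises).
Applying K to premise 4 (O(vacate_premises -> submit_credential)) and O(vacate_premises) yields O(submit_credential).
Premise 6 is O(lower_boom -> ~submit_credential); contrapositively O(submit_credential -> ~lower_boom). Since O(submit_credential) holds, K gives O(~lower_boom).
Premise 1, O(~take_oath -> lower_boom), contraposes to O(~lower_boom -> take_oath); with O(~lower_boom) we get O(take_oath).
So O(take_oath) holds — take_oath is obligatory. None of the other listed options is made obligatory by any chain of premises.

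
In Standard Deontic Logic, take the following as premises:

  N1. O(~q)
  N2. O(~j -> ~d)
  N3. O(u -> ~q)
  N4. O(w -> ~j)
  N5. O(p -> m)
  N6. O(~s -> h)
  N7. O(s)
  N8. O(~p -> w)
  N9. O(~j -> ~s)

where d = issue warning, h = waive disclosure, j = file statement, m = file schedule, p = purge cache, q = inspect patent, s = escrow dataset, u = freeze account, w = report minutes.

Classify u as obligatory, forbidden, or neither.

Neither

Premise 3 is O(u -> ~q); even if O(~q) held, inferring O(u) would be affirming the consequent — invalid.
No premise or chain of K-axiom applications forces O(u), and none forces O(~u). So u is neither obligatory nor forbidden under these norms.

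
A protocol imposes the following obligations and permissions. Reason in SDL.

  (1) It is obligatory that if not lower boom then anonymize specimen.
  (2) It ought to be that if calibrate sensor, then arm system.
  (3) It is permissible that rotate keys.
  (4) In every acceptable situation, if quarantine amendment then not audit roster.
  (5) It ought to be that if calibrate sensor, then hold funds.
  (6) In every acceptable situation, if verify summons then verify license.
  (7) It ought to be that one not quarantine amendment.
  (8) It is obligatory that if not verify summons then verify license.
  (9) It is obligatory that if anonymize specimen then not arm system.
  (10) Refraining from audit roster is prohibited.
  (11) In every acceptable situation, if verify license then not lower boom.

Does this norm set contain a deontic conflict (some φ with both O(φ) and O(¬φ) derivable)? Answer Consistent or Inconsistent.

Consistent

Premise 4 is O(quarantine_amendment → ¬audit_roster), but O(quarantine_amendment) is not derivable from the premises, so it does not yield O(¬audit_roster).
So O(¬audit_roster) is not derivable, and the apparent clash with O(audit_roster) does not arise.
A world satisfying every obligation exists (e.g. anonymize_specimen=true, arm_system=false, audit_roster=true, calibrate_sensor=false, hold_funds=false, lower_boom=false, quarantine_amendment=false, rotate_keys=false, verify_license=true, verify_summons=false); no atom is both obligatory and forbidden, so the set is consistent.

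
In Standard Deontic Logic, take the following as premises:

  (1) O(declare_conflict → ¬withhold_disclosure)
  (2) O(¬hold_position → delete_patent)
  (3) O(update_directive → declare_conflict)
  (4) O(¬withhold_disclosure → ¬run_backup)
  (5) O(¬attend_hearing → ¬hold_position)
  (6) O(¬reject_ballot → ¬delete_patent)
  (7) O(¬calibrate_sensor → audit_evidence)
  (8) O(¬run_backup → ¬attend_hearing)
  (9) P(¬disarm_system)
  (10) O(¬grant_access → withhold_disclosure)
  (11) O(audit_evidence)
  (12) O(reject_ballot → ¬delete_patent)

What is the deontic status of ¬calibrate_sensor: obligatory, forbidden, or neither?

Premise 7 is O(¬calibrate_sensor → audit_evidence); even if O(audit_evidence) held, inferring O(¬calibrate_sensor) would be affirming the consequent — invalid.
No premise or chain of K-axiom applications forces O(¬calibrate_sensor), and none forces O(calibrate_sensor). So ¬calibrate_sensor is neither obligatory nor forbidden under these norms.

Neither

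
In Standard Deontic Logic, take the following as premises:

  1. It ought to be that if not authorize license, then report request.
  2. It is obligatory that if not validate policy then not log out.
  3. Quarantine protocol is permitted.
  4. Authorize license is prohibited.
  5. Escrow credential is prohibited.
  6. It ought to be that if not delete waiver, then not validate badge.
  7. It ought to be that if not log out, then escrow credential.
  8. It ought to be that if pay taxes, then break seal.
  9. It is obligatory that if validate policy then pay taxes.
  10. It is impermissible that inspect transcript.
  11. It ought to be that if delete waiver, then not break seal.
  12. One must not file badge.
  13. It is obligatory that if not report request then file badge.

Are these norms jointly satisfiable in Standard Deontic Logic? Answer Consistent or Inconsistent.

Premise 13 is O(¬report_request → file_badge), but O(¬report_request) is not derivable from the premises, so it does not yield O(file_badge).
So O(file_badge) is not derivable, and the apparent clash with O(¬file_badge) does not arise.
A world satisfying every obligation exists (e.g. authorize_license=false, break_seal=true, delete_waiver=false, escrow_credential=false, file_badge=false, inspect_transcript=false, log_out=true, pay_taxes=true, quarantine_protocol=false, report_request=true, validate_badge=false, validate_policy=true); no atom is both obligatory and forbidden, so the set is consistent.

Consistent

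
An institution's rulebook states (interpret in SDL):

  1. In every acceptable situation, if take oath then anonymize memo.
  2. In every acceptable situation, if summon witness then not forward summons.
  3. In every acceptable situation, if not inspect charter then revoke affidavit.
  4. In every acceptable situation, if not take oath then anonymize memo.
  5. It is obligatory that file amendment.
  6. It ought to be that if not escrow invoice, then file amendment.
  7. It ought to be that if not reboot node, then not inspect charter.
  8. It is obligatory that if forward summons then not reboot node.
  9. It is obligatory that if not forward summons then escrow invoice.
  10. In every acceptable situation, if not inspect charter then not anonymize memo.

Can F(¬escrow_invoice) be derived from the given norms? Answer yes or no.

Premises 4 and 1 cover both cases: O(¬take_oath → anonymize_memo) and O(take_oath → anonymize_memo). Since ¬take_oath ∨ take_oath is a tautology, O(anonymize_memo) follows.
Premise 10 is O(¬inspect_charter → ¬anonymize_memo); contrapositively O(anonymize_memo → inspect_charter). Since O(anonymize_memo) holds, K gives O(inspect_charter).
Premise 7, O(¬reboot_node → ¬inspect_charter), contraposes to O(inspect_charter → reboot_node); with O(inspect_charter) we get O(reboot_node).
Premise 8, O(forward_summons → ¬reboot_node), contraposes to O(reboot_node → ¬forward_summons); with O(reboot_node) we get O(¬forward_summons).
From O(¬forward_summons) and premise 9, O(¬forward_summons → escrow_invoice), we obtain O(escrow_invoice).
Premises 2, 3, 5, 6 do not contribute to this derivation.
So O(escrow_invoice) holds, i.e. F(¬escrow_invoice). The claim follows.

Yes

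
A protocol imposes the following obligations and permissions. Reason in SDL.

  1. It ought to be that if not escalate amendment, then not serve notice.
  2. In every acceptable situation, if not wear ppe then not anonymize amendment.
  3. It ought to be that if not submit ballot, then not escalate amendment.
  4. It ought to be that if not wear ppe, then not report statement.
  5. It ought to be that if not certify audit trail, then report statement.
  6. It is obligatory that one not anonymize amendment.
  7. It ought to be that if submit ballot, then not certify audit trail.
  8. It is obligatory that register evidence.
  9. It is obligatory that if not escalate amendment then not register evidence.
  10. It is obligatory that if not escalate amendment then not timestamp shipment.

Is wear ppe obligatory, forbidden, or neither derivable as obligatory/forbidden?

Premise 8 states O(register_evidence) outright.
Premise 9, O(¬escalate_amendment → ¬register_evidence), contraposes to O(register_evidence → escalate_amendment); with O(register_evidence) we get O(escalate_amendment).
Premise 3, O(¬submit_ballot → ¬escalate_amendment), contraposes to O(escalate_amendment → submit_ballot); with O(escalate_amendment) we get O(submit_ballot).
With premise 7, O(submit_ballot → ¬certify_audit_trail), the K-axiom yields O(¬certify_audit_trail).
With premise 5, O(¬certify_audit_trail → report_statement), the K-axiom yields O(report_statement).
Premise 4, O(¬wear_ppe → ¬report_statement), contraposes to O(report_statement → wear_ppe); with O(report_statement) we get O(wear_ppe).
Premises 1, 2, 6, 10 do not contribute to this derivation.
Hence wear_ppe is obligatory.

Obligatory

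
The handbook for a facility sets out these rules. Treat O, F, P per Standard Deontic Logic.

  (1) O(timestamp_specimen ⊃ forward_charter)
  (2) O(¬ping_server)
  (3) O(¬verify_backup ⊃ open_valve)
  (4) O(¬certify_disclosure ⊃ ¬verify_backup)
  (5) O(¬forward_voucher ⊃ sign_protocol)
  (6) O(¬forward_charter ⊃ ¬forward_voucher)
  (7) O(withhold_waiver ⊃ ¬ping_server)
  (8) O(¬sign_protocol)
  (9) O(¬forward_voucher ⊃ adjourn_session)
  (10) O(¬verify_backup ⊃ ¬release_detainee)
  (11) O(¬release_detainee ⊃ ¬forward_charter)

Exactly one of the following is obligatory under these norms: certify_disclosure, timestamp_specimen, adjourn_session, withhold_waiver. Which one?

Premise 8 states O(¬sign_protocol) outright.
Premise 5 is O(¬forward_voucher ⊃ sign_protocol); contrapositively O(¬sign_protocol ⊃ forward_voucher). Since O(¬sign_protocol) holds, K gives O(forward_voucher).
Premise 6 is O(¬forward_charter ⊃ ¬forward_voucher); contrapositively O(forward_voucher ⊃ forward_charter). Since O(forward_voucher) holds, K gives O(forward_charter).
Premise 11, O(¬release_detainee ⊃ ¬forward_charter), contraposes to O(forward_charter ⊃ release_detainee); with O(forward_charter) we get O(release_detainee).
Premise 10 is O(¬verify_backup ⊃ ¬release_detainee); contrapositively O(release_detainee ⊃ verify_backup). Since O(release_detainee) holds, K gives O(verify_backup).
Premise 4 is O(¬certify_disclosure ⊃ ¬verify_backup); contrapositively O(verify_backup ⊃ certify_disclosure). Since O(verify_backup) holds, K gives O(certify_disclosure).
So O(certify_disclosure) holds — certify_disclosure is obligatory. None of the other listed options is made obligatory by any chain of premises.

certify_disclosure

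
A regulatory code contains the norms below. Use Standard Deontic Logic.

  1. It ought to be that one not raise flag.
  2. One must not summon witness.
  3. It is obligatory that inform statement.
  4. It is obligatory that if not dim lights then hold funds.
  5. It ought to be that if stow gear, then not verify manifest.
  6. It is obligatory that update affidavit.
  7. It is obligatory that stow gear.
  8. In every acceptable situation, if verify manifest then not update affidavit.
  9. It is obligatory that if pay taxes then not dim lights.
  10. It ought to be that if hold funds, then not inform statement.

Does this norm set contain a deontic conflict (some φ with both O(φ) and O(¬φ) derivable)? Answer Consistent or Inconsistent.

Premise 8 is O(verify_manifest → ¬update_affidavit), but O(verify_manifest) is not derivable from the premises, so it does not yield O(¬update_affidavit).
So O(¬update_affidavit) is not derivable, and the apparent clash with O(update_affidavit) does not arise.
A world satisfying every obligation exists (e.g. dim_lights=true, hold_funds=false, inform_statement=true, pay_taxes=false, raise_flag=false, stow_gear=true, summon_witness=false, update_affidavit=true, verify_manifest=false); no atom is both obligatory and forbidden, so the set is consistent.

Consistent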